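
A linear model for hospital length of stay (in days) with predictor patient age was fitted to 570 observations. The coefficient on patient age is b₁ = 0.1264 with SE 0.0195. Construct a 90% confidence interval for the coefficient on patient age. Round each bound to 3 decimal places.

(0.094, 0.159)

df = n − 2 = 570 − 2 = 568.
t* = t_{0.05, 568} = 1.647541.
Margin = t* × SE = 1.647541 × 0.0195 = 0.03213.
CI: 0.1264 ± 0.03213 → (0.094, 0.159).
With 90% confidence, each one-unit increase in patient age is associated with a change of between 0.094 and 0.159 days in hospital length of stay.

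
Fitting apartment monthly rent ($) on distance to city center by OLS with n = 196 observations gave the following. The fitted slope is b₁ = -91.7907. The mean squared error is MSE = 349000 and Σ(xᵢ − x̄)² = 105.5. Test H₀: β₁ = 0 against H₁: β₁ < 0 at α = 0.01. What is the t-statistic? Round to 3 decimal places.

SE(b₁) = √(MSE/Sₓₓ) = √(349000/105.5) = 57.5157.
t = -91.7907 / 57.5157 = -1.596.
df = n − 2 = 194.
One-sided p ≈ 0.0561, which is ≥ 0.01, so fail to reject H₀.
The data do not give significant evidence that the true slope on distance to city center is negative.

t = -1.596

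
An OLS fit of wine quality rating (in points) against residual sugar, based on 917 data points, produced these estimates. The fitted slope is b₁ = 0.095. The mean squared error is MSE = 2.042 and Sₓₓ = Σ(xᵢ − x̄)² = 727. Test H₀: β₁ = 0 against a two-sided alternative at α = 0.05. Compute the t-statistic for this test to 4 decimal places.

t = 1.7925

SE(b₁) = √(MSE/Sₓₓ) = √(2.042/727) = 0.0529981.
t = 0.095 / 0.0529981 = 1.7925.
df = n − 2 = 915.
Two-sided p ≈ 0.0734, which is ≥ 0.05, so fail to reject H₀.
The data do not give significant evidence of an association between residual sugar and wine quality rating.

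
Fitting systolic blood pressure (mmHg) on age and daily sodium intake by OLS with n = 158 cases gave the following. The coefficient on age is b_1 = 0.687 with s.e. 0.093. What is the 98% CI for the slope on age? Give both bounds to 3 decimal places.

df = n − k − 1 = 158 − 2 − 1 = 155.
t* = t_{0.01, 155} = 2.350646.
Margin = t* × SE = 2.350646 × 0.093 = 0.21861.
CI: 0.687 ± 0.21861 → (0.468, 0.906).
With 98% confidence, each one-unit increase in age is associated with a change of between 0.468 and 0.906 mmHg in systolic blood pressure, holding the other predictors fixed.

(0.468, 0.906)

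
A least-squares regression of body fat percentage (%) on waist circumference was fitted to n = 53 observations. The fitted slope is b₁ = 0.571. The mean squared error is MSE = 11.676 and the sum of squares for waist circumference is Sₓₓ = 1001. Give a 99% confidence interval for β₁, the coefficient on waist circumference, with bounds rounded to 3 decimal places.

(0.282, 0.860)

SE(b₁) = √(MSE/Sₓₓ) = √(11.676/1001) = 0.108002.
df = n − 2 = 51.
t* = t_{0.005, 51} = 2.675722.
Margin = t* × SE = 2.675722 × 0.108002 = 0.28898.
CI: 0.571 ± 0.28898 → (0.282, 0.860).
With 99% confidence, each one-unit increase in waist circumference is associated with a change of between 0.282 and 0.860 % in body fat percentage.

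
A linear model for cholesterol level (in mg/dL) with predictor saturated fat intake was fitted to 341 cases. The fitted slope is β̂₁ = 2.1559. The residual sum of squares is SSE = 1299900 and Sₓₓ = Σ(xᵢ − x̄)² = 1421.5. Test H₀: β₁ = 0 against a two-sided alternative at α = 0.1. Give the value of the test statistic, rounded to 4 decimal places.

t = 1.3126

MSE = SSE/(n − 2) = 1299900/339 = 3834.51.
SE(β̂₁) = √(MSE/Sₓₓ) = √(3834.51/1421.5) = 1.64241.
t = 2.1559 / 1.64241 = 1.3126.
df = n − 2 = 339.
Two-sided p ≈ 0.1902, which is ≥ 0.1, so fail to reject H₀.
The data do not give significant evidence of an association between saturated fat intake and cholesterol level.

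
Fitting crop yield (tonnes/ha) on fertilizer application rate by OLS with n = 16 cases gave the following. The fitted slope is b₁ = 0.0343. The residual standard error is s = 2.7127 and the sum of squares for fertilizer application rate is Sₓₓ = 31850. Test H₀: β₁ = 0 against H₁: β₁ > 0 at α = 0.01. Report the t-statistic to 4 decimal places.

t = 2.2566

SE(b₁) = s/√Sₓₓ = 2.7127/√31850 = 0.0152001.
t = 0.0343 / 0.0152001 = 2.2566.
df = n − 2 = 14.
One-sided p ≈ 0.0203, which is ≥ 0.01, so fail to reject H₀.
The data do not give significant evidence that the true slope on fertilizer application rate is positive.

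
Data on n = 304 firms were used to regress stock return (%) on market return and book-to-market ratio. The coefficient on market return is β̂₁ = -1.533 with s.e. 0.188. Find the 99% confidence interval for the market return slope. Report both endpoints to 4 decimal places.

(-2.0203, -1.0457)

df = n − k − 1 = 304 − 2 − 1 = 301.
t* = t_{0.005, 301} = 2.592261.
Margin = t* × SE = 2.592261 × 0.188 = 0.487345.
CI: -1.533 ± 0.487345 → (-2.0203, -1.0457).
With 99% confidence, each one-unit increase in market return is associated with a change of between -2.0203 and -1.0457 % in stock return, holding the other predictors fixed.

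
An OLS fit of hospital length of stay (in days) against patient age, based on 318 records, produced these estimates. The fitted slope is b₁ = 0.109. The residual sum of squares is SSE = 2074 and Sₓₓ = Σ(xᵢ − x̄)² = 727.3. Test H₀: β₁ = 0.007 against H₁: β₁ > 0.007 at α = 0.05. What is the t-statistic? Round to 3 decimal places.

t = 1.074

MSE = SSE/(n − 2) = 2074/316 = 6.56329.
SE(b₁) = √(MSE/Sₓₓ) = √(6.56329/727.3) = 0.0949957.
t = (0.109 − 0.007) / 0.0949957 = 1.074.
df = n − 2 = 316.
One-sided p ≈ 0.1419, which is ≥ 0.05, so fail to reject H₀.
The data do not give significant evidence that the true slope on patient age exceeds 0.007 days per unit.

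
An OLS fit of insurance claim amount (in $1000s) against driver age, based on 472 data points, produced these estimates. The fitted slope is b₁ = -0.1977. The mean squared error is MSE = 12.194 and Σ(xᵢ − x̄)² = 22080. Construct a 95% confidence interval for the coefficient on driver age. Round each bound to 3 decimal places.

SE(b₁) = √(MSE/Sₓₓ) = √(12.194/22080) = 0.0235003.
df = n − 2 = 470.
t* = t_{0.025, 470} = 1.965024.
Margin = t* × SE = 1.965024 × 0.0235003 = 0.04618.
CI: -0.1977 ± 0.04618 → (-0.244, -0.152).
With 95% confidence, each one-unit increase in driver age is associated with a change of between -0.244 and -0.152 $1000s in insurance claim amount.

(-0.244, -0.152)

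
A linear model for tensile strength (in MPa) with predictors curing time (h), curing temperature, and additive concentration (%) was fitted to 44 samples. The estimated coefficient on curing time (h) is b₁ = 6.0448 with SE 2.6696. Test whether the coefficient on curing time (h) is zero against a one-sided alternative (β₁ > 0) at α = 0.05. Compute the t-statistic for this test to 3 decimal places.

H₀: β₁ = 0 vs H₁: β₁ > 0.
t = (b₁ − β₁⁰)/SE = 6.0448 / 2.6696 = 2.264.
df = n − k − 1 = 44 − 3 − 1 = 40.
One-sided p ≈ 0.0145, which is < 0.05, so reject H₀.
There is evidence that the true slope on curing time (h) is positive, holding the other predictors fixed.

t = 2.264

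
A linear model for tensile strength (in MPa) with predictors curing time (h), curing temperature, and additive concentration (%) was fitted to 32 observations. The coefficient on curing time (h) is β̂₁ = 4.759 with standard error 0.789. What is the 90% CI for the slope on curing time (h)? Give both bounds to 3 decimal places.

(3.417, 6.101)

df = n − k − 1 = 32 − 3 − 1 = 28.
t* = t_{0.05, 28} = 1.701131.
Margin = t* × SE = 1.701131 × 0.789 = 1.34219.
CI: 4.759 ± 1.34219 → (3.417, 6.101).
With 90% confidence, each one-unit increase in curing time (h) is associated with a change of between 3.417 and 6.101 MPa in tensile strength, holding the other predictors fixed.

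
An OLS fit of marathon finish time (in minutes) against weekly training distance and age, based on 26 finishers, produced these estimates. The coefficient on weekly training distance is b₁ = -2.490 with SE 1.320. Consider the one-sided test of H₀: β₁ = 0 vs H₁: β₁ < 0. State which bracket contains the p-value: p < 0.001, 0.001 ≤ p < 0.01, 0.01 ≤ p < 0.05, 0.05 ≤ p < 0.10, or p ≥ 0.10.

t = -2.490 / 1.320 = -1.886.
df = n − k − 1 = 26 − 2 − 1 = 23.
One-sided p = P(T_{23} < t) ≈ 0.0360.
So 0.01 ≤ p < 0.05.

0.01 ≤ p < 0.05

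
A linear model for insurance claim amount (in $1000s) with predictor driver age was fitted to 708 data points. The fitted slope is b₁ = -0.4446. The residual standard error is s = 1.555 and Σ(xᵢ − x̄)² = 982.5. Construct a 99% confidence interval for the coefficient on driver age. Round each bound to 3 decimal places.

(-0.573, -0.316)

SE(b₁) = s/√Sₓₓ = 1.555/√982.5 = 0.0496094.
df = n − 2 = 706.
t* = t_{0.005, 706} = 2.582811.
Margin = t* × SE = 2.582811 × 0.0496094 = 0.12813.
CI: -0.4446 ± 0.12813 → (-0.573, -0.316).
With 99% confidence, each one-unit increase in driver age is associated with a change of between -0.573 and -0.316 $1000s in insurance claim amount.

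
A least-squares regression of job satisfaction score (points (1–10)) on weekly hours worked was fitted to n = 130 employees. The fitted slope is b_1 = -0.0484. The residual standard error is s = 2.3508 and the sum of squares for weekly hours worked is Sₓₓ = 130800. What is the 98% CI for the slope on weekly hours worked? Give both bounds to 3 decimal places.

(-0.064, -0.033)

SE(b_1) = s/√Sₓₓ = 2.3508/√130800 = 0.00649998.
df = n − 2 = 128.
t* = t_{0.01, 128} = 2.355834.
Margin = t* × SE = 2.355834 × 0.00649998 = 0.01531.
CI: -0.0484 ± 0.01531 → (-0.064, -0.033).
With 98% confidence, each one-unit increase in weekly hours worked is associated with a change of between -0.064 and -0.033 points (1–10) in job satisfaction score.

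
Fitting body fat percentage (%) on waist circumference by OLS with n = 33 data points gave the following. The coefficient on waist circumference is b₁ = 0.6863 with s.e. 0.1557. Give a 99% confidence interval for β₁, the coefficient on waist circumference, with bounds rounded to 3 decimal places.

(0.259, 1.114)

df = n − 2 = 33 − 2 = 31.
t* = t_{0.005, 31} = 2.744042.
Margin = t* × SE = 2.744042 × 0.1557 = 0.42725.
CI: 0.6863 ± 0.42725 → (0.259, 1.114).
With 99% confidence, each one-unit increase in waist circumference is associated with a change of between 0.259 and 1.114 % in body fat percentage.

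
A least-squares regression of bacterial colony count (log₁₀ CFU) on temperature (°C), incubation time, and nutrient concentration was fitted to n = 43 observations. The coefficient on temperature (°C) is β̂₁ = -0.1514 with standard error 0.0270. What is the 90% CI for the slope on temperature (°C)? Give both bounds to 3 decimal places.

df = n − k − 1 = 43 − 3 − 1 = 39.
t* = t_{0.05, 39} = 1.684875.
Margin = t* × SE = 1.684875 × 0.0270 = 0.04549.
CI: -0.1514 ± 0.04549 → (-0.197, -0.106).
With 90% confidence, each one-unit increase in temperature (°C) is associated with a change of between -0.197 and -0.106 log₁₀ CFU in bacterial colony count, holding the other predictors fixed.

(-0.197, -0.106)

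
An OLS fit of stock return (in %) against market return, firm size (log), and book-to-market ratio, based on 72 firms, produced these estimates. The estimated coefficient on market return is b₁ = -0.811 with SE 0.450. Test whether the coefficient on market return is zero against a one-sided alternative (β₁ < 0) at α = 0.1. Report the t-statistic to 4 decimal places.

t = -1.8022

H₀: β₁ = 0 vs H₁: β₁ < 0.
t = (b₁ − β₁⁰)/SE = -0.811 / 0.450 = -1.8022.
df = n − k − 1 = 72 − 3 − 1 = 68.
One-sided p ≈ 0.0380, which is < 0.1, so reject H₀.
There is evidence that the true slope on market return is negative, holding the other predictors fixed.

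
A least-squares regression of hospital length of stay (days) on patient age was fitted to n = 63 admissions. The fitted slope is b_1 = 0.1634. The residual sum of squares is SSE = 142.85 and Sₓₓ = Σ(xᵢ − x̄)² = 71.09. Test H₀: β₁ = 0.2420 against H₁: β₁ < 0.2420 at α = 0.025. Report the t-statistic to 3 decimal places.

t = -0.433

MSE = SSE/(n − 2) = 142.85/61 = 2.3418.
SE(b_1) = √(MSE/Sₓₓ) = √(2.3418/71.09) = 0.181498.
t = (0.1634 − 0.2420) / 0.181498 = -0.433.
df = n − 2 = 61.
One-sided p ≈ 0.3332, which is ≥ 0.025, so fail to reject H₀.
The data do not give significant evidence that the true slope on patient age is below 0.2420 days per unit.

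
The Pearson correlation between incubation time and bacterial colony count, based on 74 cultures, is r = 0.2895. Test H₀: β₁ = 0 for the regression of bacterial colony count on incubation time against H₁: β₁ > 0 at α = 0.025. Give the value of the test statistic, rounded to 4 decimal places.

t = 2.5664

t = r·√(n − 2)/√(1 − r²) = 0.2895·√72/√0.91619 = 2.5664.
df = n − 2 = 72.
One-sided p ≈ 0.0062, which is < 0.025, so reject H₀.
There is evidence of a linear association between incubation time and bacterial colony count.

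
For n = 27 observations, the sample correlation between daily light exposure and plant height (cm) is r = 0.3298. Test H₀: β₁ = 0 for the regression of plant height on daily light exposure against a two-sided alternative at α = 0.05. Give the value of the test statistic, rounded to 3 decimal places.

t = r·√(n − 2)/√(1 − r²) = 0.3298·√25/√0.891232 = 1.747.
df = n − 2 = 25.
Two-sided p ≈ 0.0930, which is ≥ 0.05, so fail to reject H₀.
The data do not give significant evidence of a linear association between daily light exposure and plant height.

t = 1.747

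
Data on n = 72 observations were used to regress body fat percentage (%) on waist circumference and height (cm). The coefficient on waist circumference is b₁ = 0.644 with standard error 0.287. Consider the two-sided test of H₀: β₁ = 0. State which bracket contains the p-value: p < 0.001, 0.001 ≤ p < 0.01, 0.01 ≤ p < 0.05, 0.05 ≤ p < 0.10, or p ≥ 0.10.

t = 0.644 / 0.287 = 2.244.
df = n − k − 1 = 72 − 2 − 1 = 69.
Two-sided p = 2·P(T_{69} > |t|) ≈ 0.0281.
So 0.01 ≤ p < 0.05.

0.01 ≤ p < 0.05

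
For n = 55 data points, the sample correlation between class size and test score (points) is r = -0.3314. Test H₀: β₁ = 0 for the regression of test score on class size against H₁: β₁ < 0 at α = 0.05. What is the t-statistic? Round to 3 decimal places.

t = -2.557

t = r·√(n − 2)/√(1 − r²) = -0.3314·√53/√0.890174 = -2.557.
df = n − 2 = 53.
One-sided p ≈ 0.0067, which is < 0.05, so reject H₀.
There is evidence of a linear association between class size and test score.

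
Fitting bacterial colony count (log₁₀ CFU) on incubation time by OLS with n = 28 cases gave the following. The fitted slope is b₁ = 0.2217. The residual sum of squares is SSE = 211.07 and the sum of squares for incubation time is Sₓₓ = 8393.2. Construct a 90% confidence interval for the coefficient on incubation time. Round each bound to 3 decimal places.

(0.169, 0.275)

MSE = SSE/(n − 2) = 211.07/26 = 8.11808.
SE(b₁) = √(MSE/Sₓₓ) = √(8.11808/8393.2) = 0.0311002.
df = n − 2 = 26.
t* = t_{0.05, 26} = 1.705618.
Margin = t* × SE = 1.705618 × 0.0311002 = 0.05305.
CI: 0.2217 ± 0.05305 → (0.169, 0.275).
With 90% confidence, each one-unit increase in incubation time is associated with a change of between 0.169 and 0.275 log₁₀ CFU in bacterial colony count.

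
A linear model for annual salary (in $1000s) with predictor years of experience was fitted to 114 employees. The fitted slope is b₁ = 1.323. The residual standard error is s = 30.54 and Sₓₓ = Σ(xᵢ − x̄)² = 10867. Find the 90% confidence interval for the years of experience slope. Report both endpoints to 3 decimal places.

SE(b₁) = s/√Sₓₓ = 30.54/√10867 = 0.292964.
df = n − 2 = 112.
t* = t_{0.05, 112} = 1.658573.
Margin = t* × SE = 1.658573 × 0.292964 = 0.48590.
CI: 1.323 ± 0.48590 → (0.837, 1.809).
With 90% confidence, each one-unit increase in years of experience is associated with a change of between 0.837 and 1.809 $1000s in annual salary.

(0.837, 1.809)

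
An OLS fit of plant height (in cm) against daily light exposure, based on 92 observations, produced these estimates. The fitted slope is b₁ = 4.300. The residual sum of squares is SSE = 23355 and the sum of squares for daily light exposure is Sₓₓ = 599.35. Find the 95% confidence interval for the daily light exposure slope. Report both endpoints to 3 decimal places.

MSE = SSE/(n − 2) = 23355/90 = 259.5.
SE(b₁) = √(MSE/Sₓₓ) = √(259.5/599.35) = 0.658004.
df = n − 2 = 90.
t* = t_{0.025, 90} = 1.986675.
Margin = t* × SE = 1.986675 × 0.658004 = 1.30724.
CI: 4.300 ± 1.30724 → (2.993, 5.607).
With 95% confidence, each one-unit increase in daily light exposure is associated with a change of between 2.993 and 5.607 cm in plant height.

(2.993, 5.607)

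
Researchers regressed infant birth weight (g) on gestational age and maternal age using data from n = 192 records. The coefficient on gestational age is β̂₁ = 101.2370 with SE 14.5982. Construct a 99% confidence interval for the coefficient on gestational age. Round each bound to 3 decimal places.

(63.251, 139.223)

df = n − k − 1 = 192 − 2 − 1 = 189.
t* = t_{0.005, 189} = 2.602092.
Margin = t* × SE = 2.602092 × 14.5982 = 37.98586.
CI: 101.2370 ± 37.98586 → (63.251, 139.223).
With 99% confidence, each one-unit increase in gestational age is associated with a change of between 63.251 and 139.223 g in infant birth weight, holding the other predictors fixed.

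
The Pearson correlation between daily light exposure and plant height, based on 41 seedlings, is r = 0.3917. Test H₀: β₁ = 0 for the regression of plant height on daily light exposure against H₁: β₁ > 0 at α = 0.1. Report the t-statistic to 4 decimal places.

t = 2.6586

t = r·√(n − 2)/√(1 − r²) = 0.3917·√39/√0.846571 = 2.6586.
df = n − 2 = 39.
One-sided p ≈ 0.0057, which is < 0.1, so reject H₀.
There is evidence of a linear association between daily light exposure and plant height.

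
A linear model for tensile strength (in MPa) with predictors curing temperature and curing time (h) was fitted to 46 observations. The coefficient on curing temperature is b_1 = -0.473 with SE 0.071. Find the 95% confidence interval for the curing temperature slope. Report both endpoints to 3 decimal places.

df = n − k − 1 = 46 − 2 − 1 = 43.
t* = t_{0.025, 43} = 2.016692.
Margin = t* × SE = 2.016692 × 0.071 = 0.14319.
CI: -0.473 ± 0.14319 → (-0.616, -0.330).
With 95% confidence, each one-unit increase in curing temperature is associated with a change of between -0.616 and -0.330 MPa in tensile strength, holding the other predictors fixed.

(-0.616, -0.330)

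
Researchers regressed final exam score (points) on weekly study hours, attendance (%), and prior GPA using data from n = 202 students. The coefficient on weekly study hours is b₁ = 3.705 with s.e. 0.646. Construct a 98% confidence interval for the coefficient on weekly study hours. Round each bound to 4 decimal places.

df = n − k − 1 = 202 − 3 − 1 = 198.
t* = t_{0.01, 198} = 2.345328.
Margin = t* × SE = 2.345328 × 0.646 = 1.515082.
CI: 3.705 ± 1.515082 → (2.1899, 5.2201).
With 98% confidence, each one-unit increase in weekly study hours is associated with a change of between 2.1899 and 5.2201 points in final exam score, holding the other predictors fixed.

(2.1899, 5.2201)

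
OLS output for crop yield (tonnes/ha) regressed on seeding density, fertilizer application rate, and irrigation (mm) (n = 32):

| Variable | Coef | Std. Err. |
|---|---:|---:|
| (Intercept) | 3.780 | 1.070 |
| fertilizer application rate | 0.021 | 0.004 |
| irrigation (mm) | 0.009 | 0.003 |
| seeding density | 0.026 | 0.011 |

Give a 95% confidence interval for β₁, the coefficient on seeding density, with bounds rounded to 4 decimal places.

(0.0035, 0.0485)

Read off: b = 0.026, SE = 0.011 for seeding density.
df = n − k − 1 = 32 − 3 − 1 = 28.
t* = t_{0.025, 28} = 2.048407.
Margin = t* × SE = 2.048407 × 0.011 = 0.022532.
CI: 0.026 ± 0.022532 → (0.0035, 0.0485).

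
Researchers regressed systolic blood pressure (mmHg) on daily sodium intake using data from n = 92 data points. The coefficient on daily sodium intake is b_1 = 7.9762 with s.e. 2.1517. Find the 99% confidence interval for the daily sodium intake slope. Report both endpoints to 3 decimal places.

(2.314, 13.639)

df = n − 2 = 92 − 2 = 90.
t* = t_{0.005, 90} = 2.631565.
Margin = t* × SE = 2.631565 × 2.1517 = 5.66234.
CI: 7.9762 ± 5.66234 → (2.314, 13.639).
With 99% confidence, each one-unit increase in daily sodium intake is associated with a change of between 2.314 and 13.639 mmHg in systolic blood pressure.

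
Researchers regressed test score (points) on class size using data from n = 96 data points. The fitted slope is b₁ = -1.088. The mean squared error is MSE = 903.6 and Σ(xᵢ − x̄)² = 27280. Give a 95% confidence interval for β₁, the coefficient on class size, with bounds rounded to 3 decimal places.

(-1.449, -0.727)

SE(b₁) = √(MSE/Sₓₓ) = √(903.6/27280) = 0.181998.
df = n − 2 = 94.
t* = t_{0.025, 94} = 1.985523.
Margin = t* × SE = 1.985523 × 0.181998 = 0.36136.
CI: -1.088 ± 0.36136 → (-1.449, -0.727).
With 95% confidence, each one-unit increase in class size is associated with a change of between -1.449 and -0.727 points in test score.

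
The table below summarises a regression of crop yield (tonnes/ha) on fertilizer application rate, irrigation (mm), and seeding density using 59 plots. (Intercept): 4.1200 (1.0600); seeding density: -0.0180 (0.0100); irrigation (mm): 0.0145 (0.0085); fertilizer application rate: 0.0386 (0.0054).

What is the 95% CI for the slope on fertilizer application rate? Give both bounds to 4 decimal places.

(0.0278, 0.0494)

Read off: b = 0.0386, SE = 0.0054 for fertilizer application rate.
df = n − k − 1 = 59 − 3 − 1 = 55.
t* = t_{0.025, 55} = 2.004045.
Margin = t* × SE = 2.004045 × 0.0054 = 0.010822.
CI: 0.0386 ± 0.010822 → (0.0278, 0.0494).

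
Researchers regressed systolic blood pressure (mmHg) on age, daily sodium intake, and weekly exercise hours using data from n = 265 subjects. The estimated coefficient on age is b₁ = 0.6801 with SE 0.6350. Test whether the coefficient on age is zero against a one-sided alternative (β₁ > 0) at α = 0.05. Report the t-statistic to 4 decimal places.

t = 1.0710

H₀: β₁ = 0 vs H₁: β₁ > 0.
t = (b₁ − β₁⁰)/SE = 0.6801 / 0.6350 = 1.0710.
df = n − k − 1 = 265 − 3 − 1 = 261.
One-sided p ≈ 0.1426, which is ≥ 0.05, so fail to reject H₀.
The data do not give significant evidence that the true slope on age is positive, holding the other predictors fixed.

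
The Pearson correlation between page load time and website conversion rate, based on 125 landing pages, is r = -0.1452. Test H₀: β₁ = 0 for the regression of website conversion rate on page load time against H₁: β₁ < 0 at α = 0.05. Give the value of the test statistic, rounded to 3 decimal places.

t = r·√(n − 2)/√(1 − r²) = -0.1452·√123/√0.978917 = -1.628.
df = n − 2 = 123.
One-sided p ≈ 0.0531, which is ≥ 0.05, so fail to reject H₀.
The data do not give significant evidence of a linear association between page load time and website conversion rate.

t = -1.628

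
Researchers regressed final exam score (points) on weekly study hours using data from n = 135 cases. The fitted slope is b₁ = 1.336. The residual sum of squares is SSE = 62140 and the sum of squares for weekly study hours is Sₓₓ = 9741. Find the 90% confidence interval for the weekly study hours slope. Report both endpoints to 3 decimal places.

MSE = SSE/(n − 2) = 62140/133 = 467.218.
SE(b₁) = √(MSE/Sₓₓ) = √(467.218/9741) = 0.219007.
df = n − 2 = 133.
t* = t_{0.05, 133} = 1.656391.
Margin = t* × SE = 1.656391 × 0.219007 = 0.36276.
CI: 1.336 ± 0.36276 → (0.973, 1.699).
With 90% confidence, each one-unit increase in weekly study hours is associated with a change of between 0.973 and 1.699 points in final exam score.

(0.973, 1.699)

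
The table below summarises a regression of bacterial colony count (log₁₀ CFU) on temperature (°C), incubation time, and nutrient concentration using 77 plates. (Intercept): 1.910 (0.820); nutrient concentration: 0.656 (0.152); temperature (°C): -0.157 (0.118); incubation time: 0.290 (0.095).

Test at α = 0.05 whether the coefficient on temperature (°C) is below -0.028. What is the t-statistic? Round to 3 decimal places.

t = -1.093

Read off: b = -0.157, SE = 0.118 for temperature (°C).
H₀: β₁ = -0.028 vs H₁: β₁ < -0.028.
t = (-0.157 − (-0.028)) / 0.118 = -1.093.
df = n − k − 1 = 77 − 3 − 1 = 73.
One-sided p ≈ 0.1389, which is ≥ 0.05, so fail to reject H₀.
The data do not give significant evidence that the true slope on temperature (°C) is below -0.028 log₁₀ CFU per unit, holding the other predictors fixed.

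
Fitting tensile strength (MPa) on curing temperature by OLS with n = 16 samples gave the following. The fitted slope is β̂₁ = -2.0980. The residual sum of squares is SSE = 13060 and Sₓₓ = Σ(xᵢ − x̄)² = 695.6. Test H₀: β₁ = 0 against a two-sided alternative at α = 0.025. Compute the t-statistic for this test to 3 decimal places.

MSE = SSE/(n − 2) = 13060/14 = 932.857.
SE(β̂₁) = √(MSE/Sₓₓ) = √(932.857/695.6) = 1.15805.
t = -2.0980 / 1.15805 = -1.812.
df = n − 2 = 14.
Two-sided p ≈ 0.0915, which is ≥ 0.025, so fail to reject H₀.
The data do not give significant evidence of an association between curing temperature and tensile strength.

t = -1.812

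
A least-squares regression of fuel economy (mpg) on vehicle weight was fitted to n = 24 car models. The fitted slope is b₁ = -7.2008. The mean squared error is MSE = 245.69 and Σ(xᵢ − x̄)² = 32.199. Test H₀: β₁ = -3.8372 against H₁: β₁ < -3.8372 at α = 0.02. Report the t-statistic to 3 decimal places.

t = -1.218

SE(b₁) = √(MSE/Sₓₓ) = √(245.69/32.199) = 2.76231.
t = (-7.2008 − (-3.8372)) / 2.76231 = -1.218.
df = n − 2 = 22.
One-sided p ≈ 0.1181, which is ≥ 0.02, so fail to reject H₀.
The data do not give significant evidence that the true slope on vehicle weight is below -3.8372 mpg per unit.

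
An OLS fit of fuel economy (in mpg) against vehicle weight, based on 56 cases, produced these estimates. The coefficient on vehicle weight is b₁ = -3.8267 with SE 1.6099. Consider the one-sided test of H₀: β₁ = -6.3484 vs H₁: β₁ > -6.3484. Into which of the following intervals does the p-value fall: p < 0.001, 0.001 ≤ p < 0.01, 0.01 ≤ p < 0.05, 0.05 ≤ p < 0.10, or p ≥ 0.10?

t = (-3.8267 − (-6.3484)) / 1.6099 = 1.566.
df = n − 2 = 56 − 2 = 54.
One-sided p = P(T_{54} > t) ≈ 0.0616.
So 0.05 ≤ p < 0.10.

0.05 ≤ p < 0.10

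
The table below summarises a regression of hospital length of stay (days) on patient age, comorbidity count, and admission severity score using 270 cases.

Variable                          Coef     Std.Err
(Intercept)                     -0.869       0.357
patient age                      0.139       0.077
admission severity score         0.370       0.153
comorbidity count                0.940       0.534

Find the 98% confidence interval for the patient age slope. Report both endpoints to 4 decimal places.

(-0.0412, 0.3192)

Read off: b = 0.139, SE = 0.077 for patient age.
df = n − k − 1 = 270 − 3 − 1 = 266.
t* = t_{0.01, 266} = 2.340448.
Margin = t* × SE = 2.340448 × 0.077 = 0.180215.
CI: 0.139 ± 0.180215 → (-0.0412, 0.3192).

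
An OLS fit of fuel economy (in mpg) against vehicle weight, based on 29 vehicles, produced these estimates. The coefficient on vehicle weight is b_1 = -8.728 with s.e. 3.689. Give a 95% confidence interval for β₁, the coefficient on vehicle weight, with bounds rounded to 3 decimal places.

(-16.297, -1.159)

df = n − 2 = 29 − 2 = 27.
t* = t_{0.025, 27} = 2.051831.
Margin = t* × SE = 2.051831 × 3.689 = 7.56920.
CI: -8.728 ± 7.56920 → (-16.297, -1.159).
With 95% confidence, each one-unit increase in vehicle weight is associated with a change of between -16.297 and -1.159 mpg in fuel economy.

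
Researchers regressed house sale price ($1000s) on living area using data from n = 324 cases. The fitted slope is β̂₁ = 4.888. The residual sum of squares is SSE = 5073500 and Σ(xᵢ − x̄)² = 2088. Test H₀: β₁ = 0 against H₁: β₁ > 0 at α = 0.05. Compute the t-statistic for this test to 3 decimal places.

t = 1.779

MSE = SSE/(n − 2) = 5073500/322 = 15756.2.
SE(β̂₁) = √(MSE/Sₓₓ) = √(15756.2/2088) = 2.74701.
t = 4.888 / 2.74701 = 1.779.
df = n − 2 = 322.
One-sided p ≈ 0.0381, which is < 0.05, so reject H₀.
There is evidence that the true slope on living area is positive.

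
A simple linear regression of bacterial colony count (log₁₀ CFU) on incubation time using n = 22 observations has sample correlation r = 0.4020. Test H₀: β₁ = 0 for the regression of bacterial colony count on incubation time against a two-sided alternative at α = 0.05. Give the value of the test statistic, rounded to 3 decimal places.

t = 1.963

t = r·√(n − 2)/√(1 − r²) = 0.4020·√20/√0.838396 = 1.963.
df = n − 2 = 20.
Two-sided p ≈ 0.0637, which is ≥ 0.05, so fail to reject H₀.
The data do not give significant evidence of a linear association between incubation time and bacterial colony count.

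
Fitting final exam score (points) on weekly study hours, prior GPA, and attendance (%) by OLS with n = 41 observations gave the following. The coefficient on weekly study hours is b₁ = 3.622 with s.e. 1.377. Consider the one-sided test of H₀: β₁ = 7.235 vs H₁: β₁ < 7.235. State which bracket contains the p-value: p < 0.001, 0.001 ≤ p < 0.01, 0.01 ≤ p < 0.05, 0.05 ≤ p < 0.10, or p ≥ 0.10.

t = (3.622 − 7.235) / 1.377 = -2.624.
df = n − k − 1 = 41 − 3 − 1 = 37.
One-sided p = P(T_{37} < t) ≈ 0.0063.
So 0.001 ≤ p < 0.01.

0.001 ≤ p < 0.01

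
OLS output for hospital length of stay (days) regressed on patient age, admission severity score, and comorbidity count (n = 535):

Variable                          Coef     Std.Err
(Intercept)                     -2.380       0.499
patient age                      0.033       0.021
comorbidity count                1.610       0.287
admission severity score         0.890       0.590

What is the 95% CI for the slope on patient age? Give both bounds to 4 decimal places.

Read off: b = 0.033, SE = 0.021 for patient age.
df = n − k − 1 = 535 − 3 − 1 = 531.
t* = t_{0.025, 531} = 1.964442.
Margin = t* × SE = 1.964442 × 0.021 = 0.041253.
CI: 0.033 ± 0.041253 → (-0.0083, 0.0743).

(-0.0083, 0.0743)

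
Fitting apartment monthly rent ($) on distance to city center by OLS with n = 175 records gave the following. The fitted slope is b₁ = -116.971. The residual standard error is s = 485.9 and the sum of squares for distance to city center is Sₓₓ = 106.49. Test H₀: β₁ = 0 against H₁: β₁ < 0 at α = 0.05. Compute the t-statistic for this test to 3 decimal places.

SE(b₁) = s/√Sₓₓ = 485.9/√106.49 = 47.0861.
t = -116.971 / 47.0861 = -2.484.
df = n − 2 = 173.
One-sided p ≈ 0.0070, which is < 0.05, so reject H₀.
There is evidence that the true slope on distance to city center is negative.

t = -2.484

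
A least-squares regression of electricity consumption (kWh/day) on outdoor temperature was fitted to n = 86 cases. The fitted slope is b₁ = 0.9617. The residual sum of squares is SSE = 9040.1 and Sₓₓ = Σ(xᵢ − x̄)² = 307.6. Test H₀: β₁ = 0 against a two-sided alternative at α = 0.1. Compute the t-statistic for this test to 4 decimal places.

t = 1.6259

MSE = SSE/(n − 2) = 9040.1/84 = 107.62.
SE(b₁) = √(MSE/Sₓₓ) = √(107.62/307.6) = 0.591499.
t = 0.9617 / 0.591499 = 1.6259.
df = n − 2 = 84.
Two-sided p ≈ 0.1077, which is ≥ 0.1, so fail to reject H₀.
The data do not give significant evidence of an association between outdoor temperature and electricity consumption.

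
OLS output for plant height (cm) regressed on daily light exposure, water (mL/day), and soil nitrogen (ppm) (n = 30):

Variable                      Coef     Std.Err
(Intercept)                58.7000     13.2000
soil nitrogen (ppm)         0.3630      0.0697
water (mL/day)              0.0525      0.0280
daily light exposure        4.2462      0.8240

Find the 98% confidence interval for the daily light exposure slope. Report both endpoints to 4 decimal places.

Read off: b = 4.2462, SE = 0.8240 for daily light exposure.
df = n − k − 1 = 30 − 3 − 1 = 26.
t* = t_{0.01, 26} = 2.47863.
Margin = t* × SE = 2.47863 × 0.8240 = 2.042391.
CI: 4.2462 ± 2.042391 → (2.2038, 6.2886).

(2.2038, 6.2886)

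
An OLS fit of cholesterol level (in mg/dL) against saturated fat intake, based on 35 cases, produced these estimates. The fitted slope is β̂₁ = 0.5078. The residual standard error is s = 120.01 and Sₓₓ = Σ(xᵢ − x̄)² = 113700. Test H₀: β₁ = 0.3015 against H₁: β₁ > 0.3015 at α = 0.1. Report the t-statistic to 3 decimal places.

SE(β̂₁) = s/√Sₓₓ = 120.01/√113700 = 0.355908.
t = (0.5078 − 0.3015) / 0.355908 = 0.580.
df = n − 2 = 33.
One-sided p ≈ 0.2830, which is ≥ 0.1, so fail to reject H₀.
The data do not give significant evidence that the true slope on saturated fat intake exceeds 0.3015 mg/dL per unit.

t = 0.580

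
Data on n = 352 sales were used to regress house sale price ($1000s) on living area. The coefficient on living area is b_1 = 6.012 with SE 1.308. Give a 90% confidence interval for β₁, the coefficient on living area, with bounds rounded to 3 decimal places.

df = n − 2 = 352 − 2 = 350.
t* = t_{0.05, 350} = 1.649219.
Margin = t* × SE = 1.649219 × 1.308 = 2.15718.
CI: 6.012 ± 2.15718 → (3.855, 8.169).
With 90% confidence, each one-unit increase in living area is associated with a change of between 3.855 and 8.169 $1000s in house sale price.

(3.855, 8.169)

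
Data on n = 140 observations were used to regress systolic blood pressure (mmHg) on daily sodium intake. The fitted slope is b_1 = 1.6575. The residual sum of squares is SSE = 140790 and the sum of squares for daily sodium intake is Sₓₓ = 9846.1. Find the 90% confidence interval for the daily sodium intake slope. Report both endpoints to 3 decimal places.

MSE = SSE/(n − 2) = 140790/138 = 1020.22.
SE(b_1) = √(MSE/Sₓₓ) = √(1020.22/9846.1) = 0.321895.
df = n − 2 = 138.
t* = t_{0.05, 138} = 1.65597.
Margin = t* × SE = 1.65597 × 0.321895 = 0.53305.
CI: 1.6575 ± 0.53305 → (1.124, 2.191).
With 90% confidence, each one-unit increase in daily sodium intake is associated with a change of between 1.124 and 2.191 mmHg in systolic blood pressure.

(1.124, 2.191)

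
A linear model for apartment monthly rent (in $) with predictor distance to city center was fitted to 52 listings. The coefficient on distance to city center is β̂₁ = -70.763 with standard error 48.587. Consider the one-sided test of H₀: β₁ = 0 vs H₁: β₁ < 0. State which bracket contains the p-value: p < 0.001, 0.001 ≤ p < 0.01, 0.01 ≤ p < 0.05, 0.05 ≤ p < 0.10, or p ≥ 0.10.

t = -70.763 / 48.587 = -1.456.
df = n − 2 = 52 − 2 = 50.
One-sided p = P(T_{50} < t) ≈ 0.0758.
So 0.05 ≤ p < 0.10.

0.05 ≤ p < 0.10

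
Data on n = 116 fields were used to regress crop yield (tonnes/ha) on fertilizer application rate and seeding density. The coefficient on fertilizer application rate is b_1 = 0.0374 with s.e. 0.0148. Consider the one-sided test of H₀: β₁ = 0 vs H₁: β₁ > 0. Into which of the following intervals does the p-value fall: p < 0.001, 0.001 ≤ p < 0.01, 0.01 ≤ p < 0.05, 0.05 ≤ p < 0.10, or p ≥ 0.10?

t = 0.0374 / 0.0148 = 2.527.
df = n − k − 1 = 116 − 2 − 1 = 113.
One-sided p = P(T_{113} > t) ≈ 0.0064.
So 0.001 ≤ p < 0.01.

0.001 ≤ p < 0.01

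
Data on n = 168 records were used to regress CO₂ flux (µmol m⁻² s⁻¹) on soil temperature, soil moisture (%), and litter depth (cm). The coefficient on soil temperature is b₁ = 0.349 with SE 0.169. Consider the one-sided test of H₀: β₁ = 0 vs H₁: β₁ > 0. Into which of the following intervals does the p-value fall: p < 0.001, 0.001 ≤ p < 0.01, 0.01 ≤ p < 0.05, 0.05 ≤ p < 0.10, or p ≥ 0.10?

t = 0.349 / 0.169 = 2.065.
df = n − k − 1 = 168 − 3 − 1 = 164.
One-sided p = P(T_{164} > t) ≈ 0.0202.
So 0.01 ≤ p < 0.05.

0.01 ≤ p < 0.05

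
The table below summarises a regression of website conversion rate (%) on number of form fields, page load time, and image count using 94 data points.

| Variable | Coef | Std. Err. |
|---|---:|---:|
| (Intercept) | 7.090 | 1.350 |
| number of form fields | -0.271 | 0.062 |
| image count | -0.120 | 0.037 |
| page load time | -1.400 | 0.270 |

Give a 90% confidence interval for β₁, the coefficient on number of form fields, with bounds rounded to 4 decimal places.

(-0.3740, -0.1680)

Read off: b = -0.271, SE = 0.062 for number of form fields.
df = n − k − 1 = 94 − 3 − 1 = 90.
t* = t_{0.05, 90} = 1.661961.
Margin = t* × SE = 1.661961 × 0.062 = 0.103042.
CI: -0.271 ± 0.103042 → (-0.3740, -0.1680).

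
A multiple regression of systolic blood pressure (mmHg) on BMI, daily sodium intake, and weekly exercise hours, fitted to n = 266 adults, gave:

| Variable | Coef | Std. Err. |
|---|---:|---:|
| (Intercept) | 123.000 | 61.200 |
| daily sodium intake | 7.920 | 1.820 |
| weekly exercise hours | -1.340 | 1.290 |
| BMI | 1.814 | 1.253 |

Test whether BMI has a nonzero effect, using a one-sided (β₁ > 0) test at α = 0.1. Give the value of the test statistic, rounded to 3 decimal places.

Read off: b = 1.814, SE = 1.253 for BMI.
H₀: β₁ = 0 vs H₁: β₁ > 0.
t = 1.814 / 1.253 = 1.448.
df = n − k − 1 = 266 − 3 − 1 = 262.
One-sided p ≈ 0.0744, which is < 0.1, so reject H₀.
There is evidence that the true slope on BMI is positive, holding the other predictors fixed.

t = 1.448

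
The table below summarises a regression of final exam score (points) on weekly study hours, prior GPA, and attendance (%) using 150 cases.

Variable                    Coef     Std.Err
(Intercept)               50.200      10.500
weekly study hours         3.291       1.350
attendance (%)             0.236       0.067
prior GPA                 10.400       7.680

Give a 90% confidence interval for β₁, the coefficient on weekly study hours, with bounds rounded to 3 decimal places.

Read off: b = 3.291, SE = 1.350 for weekly study hours.
df = n − k − 1 = 150 − 3 − 1 = 146.
t* = t_{0.05, 146} = 1.655357.
Margin = t* × SE = 1.655357 × 1.350 = 2.23473.
CI: 3.291 ± 2.23473 → (1.056, 5.526).

(1.056, 5.526)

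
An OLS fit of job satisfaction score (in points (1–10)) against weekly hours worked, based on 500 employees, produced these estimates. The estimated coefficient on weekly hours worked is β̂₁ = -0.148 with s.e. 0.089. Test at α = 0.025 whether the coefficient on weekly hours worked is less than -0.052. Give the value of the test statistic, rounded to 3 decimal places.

H₀: β₁ = -0.052 vs H₁: β₁ < -0.052.
t = (β̂₁ − β₁⁰)/SE = (-0.148 − (-0.052)) / 0.089 = -1.079.
df = n − 2 = 500 − 2 = 498.
One-sided p ≈ 0.1406, which is ≥ 0.025, so fail to reject H₀.
The data do not give significant evidence that the true slope on weekly hours worked is below -0.052 points (1–10) per unit.

t = -1.079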